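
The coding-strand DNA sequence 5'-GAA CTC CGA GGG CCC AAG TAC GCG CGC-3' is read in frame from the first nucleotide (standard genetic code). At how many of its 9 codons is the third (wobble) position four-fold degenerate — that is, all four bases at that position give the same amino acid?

6

Codon 1 GAA (Glu): third position 2-fold.
Codon 2 CTC (Leu): third position 4-fold.
Codon 3 CGA (Arg): third position 4-fold.
Codon 4 GGG (Gly): third position 4-fold.
Codon 5 CCC (Pro): third position 4-fold.
Codon 6 AAG (Lys): third position 2-fold.
Codon 7 TAC (Tyr): third position 2-fold.
Codon 8 GCG (Ala): third position 4-fold.
Codon 9 CGC (Arg): third position 4-fold.
Four-fold degenerate third positions: 6.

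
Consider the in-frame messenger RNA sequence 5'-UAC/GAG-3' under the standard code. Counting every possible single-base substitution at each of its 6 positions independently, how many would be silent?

Codon 1 (UAC, Tyr): 1 synonymous substitution.
Codon 2 (GAG, Glu): 1 synonymous substitution.
Total: 1 + 1 = 2.

2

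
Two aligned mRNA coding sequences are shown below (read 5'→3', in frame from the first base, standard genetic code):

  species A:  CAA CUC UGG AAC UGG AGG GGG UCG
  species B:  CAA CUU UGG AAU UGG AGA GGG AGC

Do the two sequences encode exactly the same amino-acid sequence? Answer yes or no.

Codon 1: CAA Gln / CAA Gln — identical.
Codon 2: CUC Leu / CUU Leu — synonymous.
Codon 3: UGG Trp / UGG Trp — identical.
Codon 4: AAC Asn / AAU Asn — synonymous.
Codon 5: UGG Trp / UGG Trp — identical.
Codon 6: AGG Arg / AGA Arg — synonymous.
Codon 7: GGG Gly / GGG Gly — identical.
Codon 8: UCG Ser / AGC Ser — synonymous.
Nonsynonymous differences: 0 → same protein.

yes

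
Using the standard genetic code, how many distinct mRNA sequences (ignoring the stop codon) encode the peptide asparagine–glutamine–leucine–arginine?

144

Asn: 2 codons.
Gln: 2 codons.
Leu: 6 codons.
Arg: 6 codons.
2 × 2 × 6 × 6 = 144.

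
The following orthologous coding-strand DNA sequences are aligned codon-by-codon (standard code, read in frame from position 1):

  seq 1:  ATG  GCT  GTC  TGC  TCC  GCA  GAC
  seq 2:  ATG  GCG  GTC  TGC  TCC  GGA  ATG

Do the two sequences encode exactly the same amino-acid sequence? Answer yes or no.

Codon 1: ATG Met / ATG Met — identical.
Codon 2: GCT Ala / GCG Ala — synonymous.
Codon 3: GTC Val / GTC Val — identical.
Codon 4: TGC Cys / TGC Cys — identical.
Codon 5: TCC Ser / TCC Ser — identical.
Codon 6: GCA Ala / GGA Gly — nonsynonymous.
Codon 7: GAC Asp / ATG Met — nonsynonymous.
Nonsynonymous differences: 2 → different protein.

no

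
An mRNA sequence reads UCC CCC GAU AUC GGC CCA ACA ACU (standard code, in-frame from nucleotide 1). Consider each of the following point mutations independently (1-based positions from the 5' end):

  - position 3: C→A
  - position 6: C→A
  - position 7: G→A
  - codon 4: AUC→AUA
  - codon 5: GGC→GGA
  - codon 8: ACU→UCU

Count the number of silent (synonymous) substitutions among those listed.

Codon 1: UCC (Ser) → UCA (Ser) — synonymous.
Codon 2: CCC (Pro) → CCA (Pro) — synonymous.
Codon 3: GAU (Asp) → AAU (Asn) — missense.
Codon 4: AUC (Ile) → AUA (Ile) — synonymous.
Codon 5: GGC (Gly) → GGA (Gly) — synonymous.
Codon 8: ACU (Thr) → UCU (Ser) — missense.
Synonymous: 4 of 6.

4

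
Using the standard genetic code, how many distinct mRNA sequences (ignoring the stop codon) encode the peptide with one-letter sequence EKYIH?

48

Glu: 2 codons.
Lys: 2 codons.
Tyr: 2 codons.
Ile: 3 codons.
His: 2 codons.
2 × 2 × 2 × 3 × 2 = 48.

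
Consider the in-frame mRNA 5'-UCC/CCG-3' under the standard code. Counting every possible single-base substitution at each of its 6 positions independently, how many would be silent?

6

Codon 1 (UCC, Ser): 3 synonymous substitutions.
Codon 2 (CCG, Pro): 3 synonymous substitutions.
Total: 3 + 3 = 6.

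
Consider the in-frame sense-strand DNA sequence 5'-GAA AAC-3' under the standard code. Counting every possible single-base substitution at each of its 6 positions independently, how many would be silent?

2

Codon 1 (GAA, Glu): 1 synonymous substitution.
Codon 2 (AAC, Asn): 1 synonymous substitution.
Total: 1 + 1 = 2.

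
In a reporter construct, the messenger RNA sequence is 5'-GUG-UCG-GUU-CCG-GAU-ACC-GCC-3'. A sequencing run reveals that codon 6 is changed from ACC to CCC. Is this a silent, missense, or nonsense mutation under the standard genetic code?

missense

Position 16 falls in codon 6: ACC → Thr.
After the substitution the codon is CCC → Pro.
Thr ≠ Pro, so this is a missense mutation.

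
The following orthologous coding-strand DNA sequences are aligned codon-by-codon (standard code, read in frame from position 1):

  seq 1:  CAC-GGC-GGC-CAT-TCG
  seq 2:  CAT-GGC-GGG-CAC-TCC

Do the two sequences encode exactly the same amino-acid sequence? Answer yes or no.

yes

Codon 1: CAC His / CAT His — synonymous.
Codon 2: GGC Gly / GGC Gly — identical.
Codon 3: GGC Gly / GGG Gly — synonymous.
Codon 4: CAT His / CAC His — synonymous.
Codon 5: TCG Ser / TCC Ser — synonymous.
Nonsynonymous differences: 0 → same protein.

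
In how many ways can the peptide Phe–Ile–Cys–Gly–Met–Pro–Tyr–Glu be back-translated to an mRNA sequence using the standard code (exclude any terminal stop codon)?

Phe: 2 codons.
Ile: 3 codons.
Cys: 2 codons.
Gly: 4 codons.
Met: 1 codon.
Pro: 4 codons.
Tyr: 2 codons.
Glu: 2 codons.
2 × 3 × 2 × 4 × 1 × 4 × 2 × 2 = 768.

768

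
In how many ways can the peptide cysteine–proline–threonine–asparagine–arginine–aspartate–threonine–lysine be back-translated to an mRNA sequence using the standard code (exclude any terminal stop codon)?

Cys: 2 codons.
Pro: 4 codons.
Thr: 4 codons.
Asn: 2 codons.
Arg: 6 codons.
Asp: 2 codons.
Thr: 4 codons.
Lys: 2 codons.
2 × 4 × 4 × 2 × 6 × 2 × 4 × 2 = 6144.

6144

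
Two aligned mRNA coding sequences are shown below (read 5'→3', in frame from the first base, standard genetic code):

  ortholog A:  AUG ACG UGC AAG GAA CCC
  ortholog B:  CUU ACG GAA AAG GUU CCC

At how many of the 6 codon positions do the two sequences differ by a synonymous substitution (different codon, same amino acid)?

0

Codon 1: AUG Met / CUU Leu — nonsynonymous.
Codon 2: ACG Thr / ACG Thr — identical.
Codon 3: UGC Cys / GAA Glu — nonsynonymous.
Codon 4: AAG Lys / AAG Lys — identical.
Codon 5: GAA Glu / GUU Val — nonsynonymous.
Codon 6: CCC Pro / CCC Pro — identical.
Synonymous differences: 0.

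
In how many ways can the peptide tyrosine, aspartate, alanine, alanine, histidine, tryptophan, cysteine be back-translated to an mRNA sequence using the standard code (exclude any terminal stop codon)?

256

Tyr: 2 codons.
Asp: 2 codons.
Ala: 4 codons.
Ala: 4 codons.
His: 2 codons.
Trp: 1 codon.
Cys: 2 codons.
2 × 2 × 4 × 4 × 2 × 1 × 2 = 256.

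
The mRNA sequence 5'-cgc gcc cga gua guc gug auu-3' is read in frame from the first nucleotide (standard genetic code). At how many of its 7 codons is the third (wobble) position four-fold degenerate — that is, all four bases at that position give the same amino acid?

Codon 1 CGC (Arg): third position 4-fold.
Codon 2 GCC (Ala): third position 4-fold.
Codon 3 CGA (Arg): third position 4-fold.
Codon 4 GUA (Val): third position 4-fold.
Codon 5 GUC (Val): third position 4-fold.
Codon 6 GUG (Val): third position 4-fold.
Codon 7 AUU (Ile): third position 3-fold.
Four-fold degenerate third positions: 6.

6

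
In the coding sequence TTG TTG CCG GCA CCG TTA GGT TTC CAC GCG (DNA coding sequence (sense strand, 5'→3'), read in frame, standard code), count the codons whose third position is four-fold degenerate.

Codon 1 TTG (Leu): third position 2-fold.
Codon 2 TTG (Leu): third position 2-fold.
Codon 3 CCG (Pro): third position 4-fold.
Codon 4 GCA (Ala): third position 4-fold.
Codon 5 CCG (Pro): third position 4-fold.
Codon 6 TTA (Leu): third position 2-fold.
Codon 7 GGT (Gly): third position 4-fold.
Codon 8 TTC (Phe): third position 2-fold.
Codon 9 CAC (His): third position 2-fold.
Codon 10 GCG (Ala): third position 4-fold.
Four-fold degenerate third positions: 5.

5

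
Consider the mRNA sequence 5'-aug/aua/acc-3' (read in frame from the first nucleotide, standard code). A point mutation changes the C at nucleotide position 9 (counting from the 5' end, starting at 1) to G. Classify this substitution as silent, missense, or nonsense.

silent

Position 9 falls in codon 3: ACC → Thr.
After the substitution the codon is ACG → Thr.
Both encode Thr, so the change is synonymous.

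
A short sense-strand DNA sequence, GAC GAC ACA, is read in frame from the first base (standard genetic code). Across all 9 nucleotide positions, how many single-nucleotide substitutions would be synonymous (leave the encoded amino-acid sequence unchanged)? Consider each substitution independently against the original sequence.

5

Codon 1 (GAC, Asp): 1 synonymous substitution.
Codon 2 (GAC, Asp): 1 synonymous substitution.
Codon 3 (ACA, Thr): 3 synonymous substitutions.
Total: 1 + 1 + 3 = 5.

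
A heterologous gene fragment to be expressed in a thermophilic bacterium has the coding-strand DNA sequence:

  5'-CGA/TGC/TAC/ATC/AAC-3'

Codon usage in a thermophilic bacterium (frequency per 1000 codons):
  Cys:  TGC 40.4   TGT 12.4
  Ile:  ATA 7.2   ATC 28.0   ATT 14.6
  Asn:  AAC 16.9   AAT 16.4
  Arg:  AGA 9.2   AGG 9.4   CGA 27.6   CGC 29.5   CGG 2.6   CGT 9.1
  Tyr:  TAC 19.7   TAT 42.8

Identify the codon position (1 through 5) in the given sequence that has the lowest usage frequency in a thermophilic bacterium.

5

Codon 1 CGA (Arg): 27.6 per 1000.
Codon 2 TGC (Cys): 40.4 per 1000.
Codon 3 TAC (Tyr): 19.7 per 1000.
Codon 4 ATC (Ile): 28.0 per 1000.
Codon 5 AAC (Asn): 16.9 per 1000.
Lowest frequency is 16.9 at codon 5.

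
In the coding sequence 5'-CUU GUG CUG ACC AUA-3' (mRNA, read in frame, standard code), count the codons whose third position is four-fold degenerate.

4

Codon 1 CUU (Leu): third position 4-fold.
Codon 2 GUG (Val): third position 4-fold.
Codon 3 CUG (Leu): third position 4-fold.
Codon 4 ACC (Thr): third position 4-fold.
Codon 5 AUA (Ile): third position 3-fold.
Four-fold degenerate third positions: 4.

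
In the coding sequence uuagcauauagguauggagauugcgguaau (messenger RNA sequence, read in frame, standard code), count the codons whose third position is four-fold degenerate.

3

Codon 1 UUA (Leu): third position 2-fold.
Codon 2 GCA (Ala): third position 4-fold.
Codon 3 UAU (Tyr): third position 2-fold.
Codon 4 AGG (Arg): third position 2-fold.
Codon 5 UAU (Tyr): third position 2-fold.
Codon 6 GGA (Gly): third position 4-fold.
Codon 7 GAU (Asp): third position 2-fold.
Codon 8 UGC (Cys): third position 2-fold.
Codon 9 GGU (Gly): third position 4-fold.
Codon 10 AAU (Asn): third position 2-fold.
Four-fold degenerate third positions: 3.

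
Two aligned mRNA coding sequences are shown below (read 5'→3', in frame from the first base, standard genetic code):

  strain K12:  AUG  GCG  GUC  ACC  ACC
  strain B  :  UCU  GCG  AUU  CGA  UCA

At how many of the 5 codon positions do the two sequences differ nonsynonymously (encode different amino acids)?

4

Codon 1: AUG Met / UCU Ser — nonsynonymous.
Codon 2: GCG Ala / GCG Ala — identical.
Codon 3: GUC Val / AUU Ile — nonsynonymous.
Codon 4: ACC Thr / CGA Arg — nonsynonymous.
Codon 5: ACC Thr / UCA Ser — nonsynonymous.
Nonsynonymous differences: 4.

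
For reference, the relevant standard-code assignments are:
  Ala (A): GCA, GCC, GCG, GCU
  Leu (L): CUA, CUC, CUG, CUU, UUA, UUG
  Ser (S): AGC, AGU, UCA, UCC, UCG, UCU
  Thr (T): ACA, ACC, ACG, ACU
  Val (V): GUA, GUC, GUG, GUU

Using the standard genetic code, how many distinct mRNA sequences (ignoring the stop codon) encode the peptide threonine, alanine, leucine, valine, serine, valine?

Thr: 4 codons.
Ala: 4 codons.
Leu: 6 codons.
Val: 4 codons.
Ser: 6 codons.
Val: 4 codons.
4 × 4 × 6 × 4 × 6 × 4 = 9216.

9216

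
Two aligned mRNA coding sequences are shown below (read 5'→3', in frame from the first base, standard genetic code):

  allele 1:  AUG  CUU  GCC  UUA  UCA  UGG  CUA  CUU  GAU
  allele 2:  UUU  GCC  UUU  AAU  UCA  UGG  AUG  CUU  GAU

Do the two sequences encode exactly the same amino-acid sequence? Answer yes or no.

no

Codon 1: AUG Met / UUU Phe — nonsynonymous.
Codon 2: CUU Leu / GCC Ala — nonsynonymous.
Codon 3: GCC Ala / UUU Phe — nonsynonymous.
Codon 4: UUA Leu / AAU Asn — nonsynonymous.
Codon 5: UCA Ser / UCA Ser — identical.
Codon 6: UGG Trp / UGG Trp — identical.
Codon 7: CUA Leu / AUG Met — nonsynonymous.
Codon 8: CUU Leu / CUU Leu — identical.
Codon 9: GAU Asp / GAU Asp — identical.
Nonsynonymous differences: 5 → different protein.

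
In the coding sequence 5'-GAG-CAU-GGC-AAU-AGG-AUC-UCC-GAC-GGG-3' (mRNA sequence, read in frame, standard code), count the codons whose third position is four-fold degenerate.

Codon 1 GAG (Glu): third position 2-fold.
Codon 2 CAU (His): third position 2-fold.
Codon 3 GGC (Gly): third position 4-fold.
Codon 4 AAU (Asn): third position 2-fold.
Codon 5 AGG (Arg): third position 2-fold.
Codon 6 AUC (Ile): third position 3-fold.
Codon 7 UCC (Ser): third position 4-fold.
Codon 8 GAC (Asp): third position 2-fold.
Codon 9 GGG (Gly): third position 4-fold.
Four-fold degenerate third positions: 3.

3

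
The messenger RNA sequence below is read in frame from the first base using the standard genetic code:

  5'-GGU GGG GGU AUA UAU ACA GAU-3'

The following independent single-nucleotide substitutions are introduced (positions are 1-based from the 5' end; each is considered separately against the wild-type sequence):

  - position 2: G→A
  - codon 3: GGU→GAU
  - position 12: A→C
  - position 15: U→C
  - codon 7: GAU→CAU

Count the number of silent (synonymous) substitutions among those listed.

2

Codon 1: GGU (Gly) → GAU (Asp) — missense.
Codon 3: GGU (Gly) → GAU (Asp) — missense.
Codon 4: AUA (Ile) → AUC (Ile) — synonymous.
Codon 5: UAU (Tyr) → UAC (Tyr) — synonymous.
Codon 7: GAU (Asp) → CAU (His) — missense.
Synonymous: 2 of 5.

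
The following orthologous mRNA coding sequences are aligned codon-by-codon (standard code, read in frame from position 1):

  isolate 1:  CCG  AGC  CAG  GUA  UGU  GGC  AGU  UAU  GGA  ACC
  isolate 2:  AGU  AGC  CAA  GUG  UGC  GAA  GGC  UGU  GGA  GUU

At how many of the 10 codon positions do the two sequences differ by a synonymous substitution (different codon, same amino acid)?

Codon 1: CCG Pro / AGU Ser — nonsynonymous.
Codon 2: AGC Ser / AGC Ser — identical.
Codon 3: CAG Gln / CAA Gln — synonymous.
Codon 4: GUA Val / GUG Val — synonymous.
Codon 5: UGU Cys / UGC Cys — synonymous.
Codon 6: GGC Gly / GAA Glu — nonsynonymous.
Codon 7: AGU Ser / GGC Gly — nonsynonymous.
Codon 8: UAU Tyr / UGU Cys — nonsynonymous.
Codon 9: GGA Gly / GGA Gly — identical.
Codon 10: ACC Thr / GUU Val — nonsynonymous.
Synonymous differences: 3.

3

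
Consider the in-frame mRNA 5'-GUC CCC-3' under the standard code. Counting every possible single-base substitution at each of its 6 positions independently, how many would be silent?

6

Codon 1 (GUC, Val): 3 synonymous substitutions.
Codon 2 (CCC, Pro): 3 synonymous substitutions.
Total: 3 + 3 = 6.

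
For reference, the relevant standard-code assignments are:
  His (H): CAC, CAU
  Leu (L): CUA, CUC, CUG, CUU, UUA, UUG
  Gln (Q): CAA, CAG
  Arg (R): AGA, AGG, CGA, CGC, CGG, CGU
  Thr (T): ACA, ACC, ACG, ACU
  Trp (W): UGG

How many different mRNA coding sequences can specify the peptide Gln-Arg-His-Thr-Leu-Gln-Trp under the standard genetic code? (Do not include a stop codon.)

1152

Gln: 2 codons.
Arg: 6 codons.
His: 2 codons.
Thr: 4 codons.
Leu: 6 codons.
Gln: 2 codons.
Trp: 1 codon.
2 × 6 × 2 × 4 × 6 × 2 × 1 = 1152.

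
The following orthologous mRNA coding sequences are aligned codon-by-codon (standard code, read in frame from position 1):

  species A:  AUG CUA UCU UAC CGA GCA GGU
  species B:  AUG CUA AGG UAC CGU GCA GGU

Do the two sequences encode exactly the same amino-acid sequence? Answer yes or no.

no

Codon 1: AUG Met / AUG Met — identical.
Codon 2: CUA Leu / CUA Leu — identical.
Codon 3: UCU Ser / AGG Arg — nonsynonymous.
Codon 4: UAC Tyr / UAC Tyr — identical.
Codon 5: CGA Arg / CGU Arg — synonymous.
Codon 6: GCA Ala / GCA Ala — identical.
Codon 7: GGU Gly / GGU Gly — identical.
Nonsynonymous differences: 1 → different protein.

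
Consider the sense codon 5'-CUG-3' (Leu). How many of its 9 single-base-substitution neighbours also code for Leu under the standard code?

4

Position 1: UUG → 1 synonymous.
Position 2: none → 0 synonymous.
Position 3: CUU, CUC, CUA → 3 synonymous.
Total: 1 + 0 + 3 = 4.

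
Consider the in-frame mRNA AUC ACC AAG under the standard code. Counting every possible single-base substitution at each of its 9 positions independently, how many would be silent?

Codon 1 (AUC, Ile): 2 synonymous substitutions.
Codon 2 (ACC, Thr): 3 synonymous substitutions.
Codon 3 (AAG, Lys): 1 synonymous substitution.
Total: 2 + 3 + 1 = 6.

6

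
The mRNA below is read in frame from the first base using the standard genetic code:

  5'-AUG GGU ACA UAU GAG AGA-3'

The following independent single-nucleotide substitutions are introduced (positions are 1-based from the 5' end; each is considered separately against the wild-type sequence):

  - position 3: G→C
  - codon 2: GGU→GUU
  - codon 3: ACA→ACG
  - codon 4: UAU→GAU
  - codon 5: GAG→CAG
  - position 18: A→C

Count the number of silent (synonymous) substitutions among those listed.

Codon 1: AUG (Met) → AUC (Ile) — missense.
Codon 2: GGU (Gly) → GUU (Val) — missense.
Codon 3: ACA (Thr) → ACG (Thr) — synonymous.
Codon 4: UAU (Tyr) → GAU (Asp) — missense.
Codon 5: GAG (Glu) → CAG (Gln) — missense.
Codon 6: AGA (Arg) → AGC (Ser) — missense.
Synonymous: 1 of 6.

1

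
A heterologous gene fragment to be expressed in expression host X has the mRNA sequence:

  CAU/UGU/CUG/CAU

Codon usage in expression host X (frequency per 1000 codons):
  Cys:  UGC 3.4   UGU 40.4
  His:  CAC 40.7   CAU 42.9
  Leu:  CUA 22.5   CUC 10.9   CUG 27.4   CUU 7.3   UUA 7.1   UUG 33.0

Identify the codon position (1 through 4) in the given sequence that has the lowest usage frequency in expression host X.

Codon 1 CAU (His): 42.9 per 1000.
Codon 2 UGU (Cys): 40.4 per 1000.
Codon 3 CUG (Leu): 27.4 per 1000.
Codon 4 CAU (His): 42.9 per 1000.
Lowest frequency is 27.4 at codon 3.

3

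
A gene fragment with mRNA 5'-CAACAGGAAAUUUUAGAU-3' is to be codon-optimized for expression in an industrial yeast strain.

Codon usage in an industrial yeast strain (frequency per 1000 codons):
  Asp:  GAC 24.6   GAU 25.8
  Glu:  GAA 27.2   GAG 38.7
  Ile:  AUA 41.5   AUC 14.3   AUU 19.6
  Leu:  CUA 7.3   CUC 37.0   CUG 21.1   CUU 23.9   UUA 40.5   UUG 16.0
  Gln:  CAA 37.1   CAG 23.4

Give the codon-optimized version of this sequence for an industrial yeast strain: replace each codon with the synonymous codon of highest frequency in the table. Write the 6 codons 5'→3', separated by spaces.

CAA CAA GAG AUA UUA GAU

Codon 1 (Gln): best is CAA at 37.1.
Codon 2 (Gln): best is CAA at 37.1.
Codon 3 (Glu): best is GAG at 38.7.
Codon 4 (Ile): best is AUA at 41.5.
Codon 5 (Leu): best is UUA at 40.5.
Codon 6 (Asp): best is GAU at 25.8.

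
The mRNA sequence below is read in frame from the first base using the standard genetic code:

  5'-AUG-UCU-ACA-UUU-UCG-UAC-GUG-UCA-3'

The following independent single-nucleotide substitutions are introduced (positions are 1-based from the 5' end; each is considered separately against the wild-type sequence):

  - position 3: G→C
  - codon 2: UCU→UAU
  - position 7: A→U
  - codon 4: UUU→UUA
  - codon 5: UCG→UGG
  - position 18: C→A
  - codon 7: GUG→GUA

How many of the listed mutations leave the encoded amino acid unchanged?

1

Codon 1: AUG (Met) → AUC (Ile) — missense.
Codon 2: UCU (Ser) → UAU (Tyr) — missense.
Codon 3: ACA (Thr) → UCA (Ser) — missense.
Codon 4: UUU (Phe) → UUA (Leu) — missense.
Codon 5: UCG (Ser) → UGG (Trp) — missense.
Codon 6: UAC (Tyr) → UAA (Stop) — nonsense.
Codon 7: GUG (Val) → GUA (Val) — synonymous.
Synonymous: 1 of 7.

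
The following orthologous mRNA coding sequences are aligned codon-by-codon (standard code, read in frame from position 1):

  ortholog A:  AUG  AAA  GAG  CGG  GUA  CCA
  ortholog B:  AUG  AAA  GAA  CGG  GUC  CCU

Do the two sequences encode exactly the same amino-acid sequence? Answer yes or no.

yes

Codon 1: AUG Met / AUG Met — identical.
Codon 2: AAA Lys / AAA Lys — identical.
Codon 3: GAG Glu / GAA Glu — synonymous.
Codon 4: CGG Arg / CGG Arg — identical.
Codon 5: GUA Val / GUC Val — synonymous.
Codon 6: CCA Pro / CCU Pro — synonymous.
Nonsynonymous differences: 0 → same protein.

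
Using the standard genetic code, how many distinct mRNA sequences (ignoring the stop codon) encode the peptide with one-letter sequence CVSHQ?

Cys: 2 codons.
Val: 4 codons.
Ser: 6 codons.
His: 2 codons.
Gln: 2 codons.
2 × 4 × 6 × 2 × 2 = 192.

192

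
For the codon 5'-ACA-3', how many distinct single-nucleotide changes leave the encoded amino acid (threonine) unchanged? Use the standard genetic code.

3

Position 1: none → 0 synonymous.
Position 2: none → 0 synonymous.
Position 3: ACU, ACC, ACG → 3 synonymous.
Total: 0 + 0 + 3 = 3.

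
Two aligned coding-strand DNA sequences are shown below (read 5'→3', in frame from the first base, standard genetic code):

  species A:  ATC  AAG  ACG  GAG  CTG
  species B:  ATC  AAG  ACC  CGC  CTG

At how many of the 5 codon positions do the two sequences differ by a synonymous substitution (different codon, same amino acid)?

Codon 1: ATC Ile / ATC Ile — identical.
Codon 2: AAG Lys / AAG Lys — identical.
Codon 3: ACG Thr / ACC Thr — synonymous.
Codon 4: GAG Glu / CGC Arg — nonsynonymous.
Codon 5: CTG Leu / CTG Leu — identical.
Synonymous differences: 1.

1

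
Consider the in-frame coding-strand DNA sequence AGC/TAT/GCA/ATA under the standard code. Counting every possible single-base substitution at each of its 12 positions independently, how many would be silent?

7

Codon 1 (AGC, Ser): 1 synonymous substitution.
Codon 2 (TAT, Tyr): 1 synonymous substitution.
Codon 3 (GCA, Ala): 3 synonymous substitutions.
Codon 4 (ATA, Ile): 2 synonymous substitutions.
Total: 1 + 1 + 3 + 2 = 7.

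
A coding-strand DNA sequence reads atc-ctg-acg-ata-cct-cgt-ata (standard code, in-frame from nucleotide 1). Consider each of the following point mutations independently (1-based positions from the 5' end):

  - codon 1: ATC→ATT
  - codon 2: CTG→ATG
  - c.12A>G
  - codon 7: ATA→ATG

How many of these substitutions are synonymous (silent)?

Codon 1: ATC (Ile) → ATT (Ile) — synonymous.
Codon 2: CTG (Leu) → ATG (Met) — missense.
Codon 4: ATA (Ile) → ATG (Met) — missense.
Codon 7: ATA (Ile) → ATG (Met) — missense.
Synonymous: 1 of 4.

1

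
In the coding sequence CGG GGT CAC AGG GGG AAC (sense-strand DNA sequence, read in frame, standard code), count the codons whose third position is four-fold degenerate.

3

Codon 1 CGG (Arg): third position 4-fold.
Codon 2 GGT (Gly): third position 4-fold.
Codon 3 CAC (His): third position 2-fold.
Codon 4 AGG (Arg): third position 2-fold.
Codon 5 GGG (Gly): third position 4-fold.
Codon 6 AAC (Asn): third position 2-fold.
Four-fold degenerate third positions: 3.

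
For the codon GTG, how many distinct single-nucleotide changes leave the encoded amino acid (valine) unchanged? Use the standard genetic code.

3

Position 1: none → 0 synonymous.
Position 2: none → 0 synonymous.
Position 3: GTT, GTC, GTA → 3 synonymous.
Total: 0 + 0 + 3 = 3.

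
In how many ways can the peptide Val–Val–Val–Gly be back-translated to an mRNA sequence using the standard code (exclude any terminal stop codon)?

256

Val: 4 codons.
Val: 4 codons.
Val: 4 codons.
Gly: 4 codons.
4 × 4 × 4 × 4 = 256.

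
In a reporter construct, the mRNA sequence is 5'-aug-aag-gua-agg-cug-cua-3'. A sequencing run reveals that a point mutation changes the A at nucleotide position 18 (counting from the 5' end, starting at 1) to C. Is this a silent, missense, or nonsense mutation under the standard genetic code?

Position 18 falls in codon 6: CUA → Leu.
After the substitution the codon is CUC → Leu.
Both encode Leu, so the change is synonymous.

silent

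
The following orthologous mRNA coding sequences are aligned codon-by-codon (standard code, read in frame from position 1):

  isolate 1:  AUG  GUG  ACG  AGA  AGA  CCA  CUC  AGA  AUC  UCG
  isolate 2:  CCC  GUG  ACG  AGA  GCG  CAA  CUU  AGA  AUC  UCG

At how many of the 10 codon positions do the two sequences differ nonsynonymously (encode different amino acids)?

3

Codon 1: AUG Met / CCC Pro — nonsynonymous.
Codon 2: GUG Val / GUG Val — identical.
Codon 3: ACG Thr / ACG Thr — identical.
Codon 4: AGA Arg / AGA Arg — identical.
Codon 5: AGA Arg / GCG Ala — nonsynonymous.
Codon 6: CCA Pro / CAA Gln — nonsynonymous.
Codon 7: CUC Leu / CUU Leu — synonymous.
Codon 8: AGA Arg / AGA Arg — identical.
Codon 9: AUC Ile / AUC Ile — identical.
Codon 10: UCG Ser / UCG Ser — identical.
Nonsynonymous differences: 3.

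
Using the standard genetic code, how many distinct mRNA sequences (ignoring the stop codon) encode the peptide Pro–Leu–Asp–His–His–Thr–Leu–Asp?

Pro: 4 codons.
Leu: 6 codons.
Asp: 2 codons.
His: 2 codons.
His: 2 codons.
Thr: 4 codons.
Leu: 6 codons.
Asp: 2 codons.
4 × 6 × 2 × 2 × 2 × 4 × 6 × 2 = 9216.

9216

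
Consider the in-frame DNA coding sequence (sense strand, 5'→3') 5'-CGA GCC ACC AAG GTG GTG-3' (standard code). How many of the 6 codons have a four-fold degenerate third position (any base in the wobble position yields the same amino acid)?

5

Codon 1 CGA (Arg): third position 4-fold.
Codon 2 GCC (Ala): third position 4-fold.
Codon 3 ACC (Thr): third position 4-fold.
Codon 4 AAG (Lys): third position 2-fold.
Codon 5 GTG (Val): third position 4-fold.
Codon 6 GTG (Val): third position 4-fold.
Four-fold degenerate third positions: 5.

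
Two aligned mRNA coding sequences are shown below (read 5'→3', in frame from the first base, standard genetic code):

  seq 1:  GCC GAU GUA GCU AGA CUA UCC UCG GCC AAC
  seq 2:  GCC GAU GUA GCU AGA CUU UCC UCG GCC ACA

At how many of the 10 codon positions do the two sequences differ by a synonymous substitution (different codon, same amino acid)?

1

Codon 1: GCC Ala / GCC Ala — identical.
Codon 2: GAU Asp / GAU Asp — identical.
Codon 3: GUA Val / GUA Val — identical.
Codon 4: GCU Ala / GCU Ala — identical.
Codon 5: AGA Arg / AGA Arg — identical.
Codon 6: CUA Leu / CUU Leu — synonymous.
Codon 7: UCC Ser / UCC Ser — identical.
Codon 8: UCG Ser / UCG Ser — identical.
Codon 9: GCC Ala / GCC Ala — identical.
Codon 10: AAC Asn / ACA Thr — nonsynonymous.
Synonymous differences: 1.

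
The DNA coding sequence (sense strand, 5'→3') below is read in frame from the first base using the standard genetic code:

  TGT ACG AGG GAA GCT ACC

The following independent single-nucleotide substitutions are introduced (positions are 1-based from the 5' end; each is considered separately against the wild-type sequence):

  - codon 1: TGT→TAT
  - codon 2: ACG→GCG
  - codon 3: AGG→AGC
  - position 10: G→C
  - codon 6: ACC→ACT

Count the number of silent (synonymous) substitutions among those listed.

1

Codon 1: TGT (Cys) → TAT (Tyr) — missense.
Codon 2: ACG (Thr) → GCG (Ala) — missense.
Codon 3: AGG (Arg) → AGC (Ser) — missense.
Codon 4: GAA (Glu) → CAA (Gln) — missense.
Codon 6: ACC (Thr) → ACT (Thr) — synonymous.
Synonymous: 1 of 5.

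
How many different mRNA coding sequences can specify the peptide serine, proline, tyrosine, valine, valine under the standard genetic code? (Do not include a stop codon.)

768

Ser: 6 codons.
Pro: 4 codons.
Tyr: 2 codons.
Val: 4 codons.
Val: 4 codons.
6 × 4 × 2 × 4 × 4 = 768.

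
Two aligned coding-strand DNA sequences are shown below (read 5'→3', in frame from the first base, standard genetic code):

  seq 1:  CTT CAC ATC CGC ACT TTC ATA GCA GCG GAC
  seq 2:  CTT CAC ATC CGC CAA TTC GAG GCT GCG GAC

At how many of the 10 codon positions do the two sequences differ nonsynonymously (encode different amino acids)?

2

Codon 1: CTT Leu / CTT Leu — identical.
Codon 2: CAC His / CAC His — identical.
Codon 3: ATC Ile / ATC Ile — identical.
Codon 4: CGC Arg / CGC Arg — identical.
Codon 5: ACT Thr / CAA Gln — nonsynonymous.
Codon 6: TTC Phe / TTC Phe — identical.
Codon 7: ATA Ile / GAG Glu — nonsynonymous.
Codon 8: GCA Ala / GCT Ala — synonymous.
Codon 9: GCG Ala / GCG Ala — identical.
Codon 10: GAC Asp / GAC Asp — identical.
Nonsynonymous differences: 2.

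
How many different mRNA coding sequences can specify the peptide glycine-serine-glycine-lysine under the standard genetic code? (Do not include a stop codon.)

Gly: 4 codons.
Ser: 6 codons.
Gly: 4 codons.
Lys: 2 codons.
4 × 6 × 4 × 2 = 192.

192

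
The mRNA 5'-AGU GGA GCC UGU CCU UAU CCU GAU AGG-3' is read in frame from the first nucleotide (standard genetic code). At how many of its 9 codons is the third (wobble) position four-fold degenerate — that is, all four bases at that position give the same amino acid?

Codon 1 AGU (Ser): third position 2-fold.
Codon 2 GGA (Gly): third position 4-fold.
Codon 3 GCC (Ala): third position 4-fold.
Codon 4 UGU (Cys): third position 2-fold.
Codon 5 CCU (Pro): third position 4-fold.
Codon 6 UAU (Tyr): third position 2-fold.
Codon 7 CCU (Pro): third position 4-fold.
Codon 8 GAU (Asp): third position 2-fold.
Codon 9 AGG (Arg): third position 2-fold.
Four-fold degenerate third positions: 4.

4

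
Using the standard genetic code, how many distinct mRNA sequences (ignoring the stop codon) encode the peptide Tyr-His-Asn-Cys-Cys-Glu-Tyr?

128

Tyr: 2 codons.
His: 2 codons.
Asn: 2 codons.
Cys: 2 codons.
Cys: 2 codons.
Glu: 2 codons.
Tyr: 2 codons.
2 × 2 × 2 × 2 × 2 × 2 × 2 = 128.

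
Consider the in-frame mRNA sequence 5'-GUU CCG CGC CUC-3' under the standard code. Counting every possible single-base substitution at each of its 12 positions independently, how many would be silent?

Codon 1 (GUU, Val): 3 synonymous substitutions.
Codon 2 (CCG, Pro): 3 synonymous substitutions.
Codon 3 (CGC, Arg): 3 synonymous substitutions.
Codon 4 (CUC, Leu): 3 synonymous substitutions.
Total: 3 + 3 + 3 + 3 = 12.

12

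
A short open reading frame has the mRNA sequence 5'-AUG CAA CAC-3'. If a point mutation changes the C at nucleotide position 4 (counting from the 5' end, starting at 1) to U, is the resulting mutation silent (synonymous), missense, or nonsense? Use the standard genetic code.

Position 4 falls in codon 2: CAA → Gln.
After the substitution the codon is UAA → Stop.
The new codon is a stop codon, so this is a nonsense mutation.

nonsense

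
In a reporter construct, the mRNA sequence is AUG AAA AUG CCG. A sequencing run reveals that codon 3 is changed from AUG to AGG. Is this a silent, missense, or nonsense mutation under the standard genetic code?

missense

Position 8 falls in codon 3: AUG → Met.
After the substitution the codon is AGG → Arg.
Met ≠ Arg, so this is a missense mutation.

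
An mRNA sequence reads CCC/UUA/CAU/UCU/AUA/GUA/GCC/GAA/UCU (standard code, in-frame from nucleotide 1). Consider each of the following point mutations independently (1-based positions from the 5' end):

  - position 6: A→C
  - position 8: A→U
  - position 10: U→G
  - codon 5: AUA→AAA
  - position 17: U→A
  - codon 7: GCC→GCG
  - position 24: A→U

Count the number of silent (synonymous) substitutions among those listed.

Codon 2: UUA (Leu) → UUC (Phe) — missense.
Codon 3: CAU (His) → CUU (Leu) — missense.
Codon 4: UCU (Ser) → GCU (Ala) — missense.
Codon 5: AUA (Ile) → AAA (Lys) — missense.
Codon 6: GUA (Val) → GAA (Glu) — missense.
Codon 7: GCC (Ala) → GCG (Ala) — synonymous.
Codon 8: GAA (Glu) → GAU (Asp) — missense.
Synonymous: 1 of 7.

1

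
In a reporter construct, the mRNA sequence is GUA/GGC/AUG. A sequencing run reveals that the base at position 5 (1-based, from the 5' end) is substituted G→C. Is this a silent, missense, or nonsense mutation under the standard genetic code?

missense

Position 5 falls in codon 2: GGC → Gly.
After the substitution the codon is GCC → Ala.
Gly ≠ Ala, so this is a missense mutation.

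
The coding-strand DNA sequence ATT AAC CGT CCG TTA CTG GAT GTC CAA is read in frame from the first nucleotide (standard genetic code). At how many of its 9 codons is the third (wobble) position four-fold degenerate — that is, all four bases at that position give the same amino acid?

4

Codon 1 ATT (Ile): third position 3-fold.
Codon 2 AAC (Asn): third position 2-fold.
Codon 3 CGT (Arg): third position 4-fold.
Codon 4 CCG (Pro): third position 4-fold.
Codon 5 TTA (Leu): third position 2-fold.
Codon 6 CTG (Leu): third position 4-fold.
Codon 7 GAT (Asp): third position 2-fold.
Codon 8 GTC (Val): third position 4-fold.
Codon 9 CAA (Gln): third position 2-fold.
Four-fold degenerate third positions: 4.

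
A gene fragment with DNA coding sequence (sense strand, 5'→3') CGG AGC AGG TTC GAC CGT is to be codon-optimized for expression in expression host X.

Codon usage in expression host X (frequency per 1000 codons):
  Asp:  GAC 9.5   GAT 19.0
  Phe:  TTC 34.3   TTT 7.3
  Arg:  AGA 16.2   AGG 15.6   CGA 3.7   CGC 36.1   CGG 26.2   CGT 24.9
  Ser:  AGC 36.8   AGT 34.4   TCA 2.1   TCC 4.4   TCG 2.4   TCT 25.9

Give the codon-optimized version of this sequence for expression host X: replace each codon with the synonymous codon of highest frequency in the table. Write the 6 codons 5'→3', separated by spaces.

Codon 1 (Arg): best is CGC at 36.1.
Codon 2 (Ser): best is AGC at 36.8.
Codon 3 (Arg): best is CGC at 36.1.
Codon 4 (Phe): best is TTC at 34.3.
Codon 5 (Asp): best is GAT at 19.0.
Codon 6 (Arg): best is CGC at 36.1.

CGC AGC CGC TTC GAT CGC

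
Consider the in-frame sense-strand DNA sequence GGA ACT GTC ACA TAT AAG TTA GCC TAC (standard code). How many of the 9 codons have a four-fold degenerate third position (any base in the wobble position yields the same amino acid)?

5

Codon 1 GGA (Gly): third position 4-fold.
Codon 2 ACT (Thr): third position 4-fold.
Codon 3 GTC (Val): third position 4-fold.
Codon 4 ACA (Thr): third position 4-fold.
Codon 5 TAT (Tyr): third position 2-fold.
Codon 6 AAG (Lys): third position 2-fold.
Codon 7 TTA (Leu): third position 2-fold.
Codon 8 GCC (Ala): third position 4-fold.
Codon 9 TAC (Tyr): third position 2-fold.
Four-fold degenerate third positions: 5.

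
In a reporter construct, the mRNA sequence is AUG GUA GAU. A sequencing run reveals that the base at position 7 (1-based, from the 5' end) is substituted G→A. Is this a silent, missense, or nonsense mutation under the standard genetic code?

Position 7 falls in codon 3: GAU → Asp.
After the substitution the codon is AAU → Asn.
Asp ≠ Asn, so this is a missense mutation.

missense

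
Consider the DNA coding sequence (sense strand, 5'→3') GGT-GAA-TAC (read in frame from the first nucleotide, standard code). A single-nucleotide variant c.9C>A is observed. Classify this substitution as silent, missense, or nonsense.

Position 9 falls in codon 3: TAC → Tyr.
After the substitution the codon is TAA → Stop.
The new codon is a stop codon, so this is a nonsense mutation.

nonsense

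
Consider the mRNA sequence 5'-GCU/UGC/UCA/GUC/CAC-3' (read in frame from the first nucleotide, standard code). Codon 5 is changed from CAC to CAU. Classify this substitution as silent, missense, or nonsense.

Position 15 falls in codon 5: CAC → His.
After the substitution the codon is CAU → His.
Both encode His, so the change is synonymous.

silent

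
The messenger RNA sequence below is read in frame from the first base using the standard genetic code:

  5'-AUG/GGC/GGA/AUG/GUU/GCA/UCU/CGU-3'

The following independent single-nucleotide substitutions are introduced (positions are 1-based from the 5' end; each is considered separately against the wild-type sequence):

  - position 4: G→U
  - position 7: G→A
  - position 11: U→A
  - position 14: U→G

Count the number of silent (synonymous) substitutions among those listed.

0

Codon 2: GGC (Gly) → UGC (Cys) — missense.
Codon 3: GGA (Gly) → AGA (Arg) — missense.
Codon 4: AUG (Met) → AAG (Lys) — missense.
Codon 5: GUU (Val) → GGU (Gly) — missense.
Synonymous: 0 of 4.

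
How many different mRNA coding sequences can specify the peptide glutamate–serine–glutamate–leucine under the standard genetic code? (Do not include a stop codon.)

Glu: 2 codons.
Ser: 6 codons.
Glu: 2 codons.
Leu: 6 codons.
2 × 6 × 2 × 6 = 144.

144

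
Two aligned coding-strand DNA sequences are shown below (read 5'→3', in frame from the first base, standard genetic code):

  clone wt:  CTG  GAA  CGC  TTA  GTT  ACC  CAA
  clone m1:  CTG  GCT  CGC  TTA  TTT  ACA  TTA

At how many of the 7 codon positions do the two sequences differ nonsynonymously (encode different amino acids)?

Codon 1: CTG Leu / CTG Leu — identical.
Codon 2: GAA Glu / GCT Ala — nonsynonymous.
Codon 3: CGC Arg / CGC Arg — identical.
Codon 4: TTA Leu / TTA Leu — identical.
Codon 5: GTT Val / TTT Phe — nonsynonymous.
Codon 6: ACC Thr / ACA Thr — synonymous.
Codon 7: CAA Gln / TTA Leu — nonsynonymous.
Nonsynonymous differences: 3.

3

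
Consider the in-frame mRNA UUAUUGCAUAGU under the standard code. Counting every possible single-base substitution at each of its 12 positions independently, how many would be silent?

6

Codon 1 (UUA, Leu): 2 synonymous substitutions.
Codon 2 (UUG, Leu): 2 synonymous substitutions.
Codon 3 (CAU, His): 1 synonymous substitution.
Codon 4 (AGU, Ser): 1 synonymous substitution.
Total: 2 + 2 + 1 + 1 = 6.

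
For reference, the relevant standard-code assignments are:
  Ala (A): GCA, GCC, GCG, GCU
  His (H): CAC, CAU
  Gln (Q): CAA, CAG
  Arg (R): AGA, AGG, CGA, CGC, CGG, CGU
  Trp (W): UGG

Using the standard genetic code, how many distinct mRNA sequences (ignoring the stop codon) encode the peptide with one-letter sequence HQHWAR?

His: 2 codons.
Gln: 2 codons.
His: 2 codons.
Trp: 1 codon.
Ala: 4 codons.
Arg: 6 codons.
2 × 2 × 2 × 1 × 4 × 6 = 192.

192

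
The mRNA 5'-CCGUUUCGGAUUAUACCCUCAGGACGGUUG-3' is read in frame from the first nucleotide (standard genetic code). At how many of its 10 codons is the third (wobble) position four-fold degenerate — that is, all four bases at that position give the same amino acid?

6

Codon 1 CCG (Pro): third position 4-fold.
Codon 2 UUU (Phe): third position 2-fold.
Codon 3 CGG (Arg): third position 4-fold.
Codon 4 AUU (Ile): third position 3-fold.
Codon 5 AUA (Ile): third position 3-fold.
Codon 6 CCC (Pro): third position 4-fold.
Codon 7 UCA (Ser): third position 4-fold.
Codon 8 GGA (Gly): third position 4-fold.
Codon 9 CGG (Arg): third position 4-fold.
Codon 10 UUG (Leu): third position 2-fold.
Four-fold degenerate third positions: 6.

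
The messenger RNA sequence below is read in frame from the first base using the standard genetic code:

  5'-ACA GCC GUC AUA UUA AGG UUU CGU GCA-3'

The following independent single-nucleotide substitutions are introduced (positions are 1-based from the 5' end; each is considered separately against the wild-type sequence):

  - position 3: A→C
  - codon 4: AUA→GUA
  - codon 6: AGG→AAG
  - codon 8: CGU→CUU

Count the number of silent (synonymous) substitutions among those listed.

Codon 1: ACA (Thr) → ACC (Thr) — synonymous.
Codon 4: AUA (Ile) → GUA (Val) — missense.
Codon 6: AGG (Arg) → AAG (Lys) — missense.
Codon 8: CGU (Arg) → CUU (Leu) — missense.
Synonymous: 1 of 4.

1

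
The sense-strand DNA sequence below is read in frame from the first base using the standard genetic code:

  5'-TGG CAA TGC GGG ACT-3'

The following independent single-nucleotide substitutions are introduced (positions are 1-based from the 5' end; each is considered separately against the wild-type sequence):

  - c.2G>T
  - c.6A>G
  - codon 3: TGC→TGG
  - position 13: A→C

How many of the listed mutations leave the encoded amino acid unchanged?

1

Codon 1: TGG (Trp) → TTG (Leu) — missense.
Codon 2: CAA (Gln) → CAG (Gln) — synonymous.
Codon 3: TGC (Cys) → TGG (Trp) — missense.
Codon 5: ACT (Thr) → CCT (Pro) — missense.
Synonymous: 1 of 4.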